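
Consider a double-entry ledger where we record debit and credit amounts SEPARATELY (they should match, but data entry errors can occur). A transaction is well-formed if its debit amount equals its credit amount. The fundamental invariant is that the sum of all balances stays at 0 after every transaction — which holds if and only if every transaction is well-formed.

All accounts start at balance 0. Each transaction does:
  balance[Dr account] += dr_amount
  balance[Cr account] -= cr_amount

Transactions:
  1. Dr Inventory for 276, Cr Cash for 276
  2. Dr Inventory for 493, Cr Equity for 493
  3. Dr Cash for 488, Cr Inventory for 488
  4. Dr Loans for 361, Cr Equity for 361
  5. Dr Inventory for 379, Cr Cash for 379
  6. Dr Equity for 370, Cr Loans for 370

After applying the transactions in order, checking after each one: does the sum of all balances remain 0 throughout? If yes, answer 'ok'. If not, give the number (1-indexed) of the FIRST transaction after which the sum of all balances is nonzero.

After txn 1: dr=276 cr=276 sum_balances=0
After txn 2: dr=493 cr=493 sum_balances=0
After txn 3: dr=488 cr=488 sum_balances=0
After txn 4: dr=361 cr=361 sum_balances=0
After txn 5: dr=379 cr=379 sum_balances=0
After txn 6: dr=370 cr=370 sum_balances=0

Answer: ok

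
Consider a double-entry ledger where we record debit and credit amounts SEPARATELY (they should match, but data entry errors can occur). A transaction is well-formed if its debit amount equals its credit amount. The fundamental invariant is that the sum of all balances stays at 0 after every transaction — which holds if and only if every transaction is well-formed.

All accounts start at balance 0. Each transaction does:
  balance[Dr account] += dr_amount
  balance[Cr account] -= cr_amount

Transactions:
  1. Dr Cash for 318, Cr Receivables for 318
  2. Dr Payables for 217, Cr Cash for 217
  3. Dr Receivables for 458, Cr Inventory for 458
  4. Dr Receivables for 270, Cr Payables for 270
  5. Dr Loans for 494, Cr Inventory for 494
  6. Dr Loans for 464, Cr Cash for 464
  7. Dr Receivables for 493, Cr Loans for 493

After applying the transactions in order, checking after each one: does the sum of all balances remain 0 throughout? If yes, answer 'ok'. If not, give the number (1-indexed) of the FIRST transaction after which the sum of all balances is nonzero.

Answer: ok

Derivation:
After txn 1: dr=318 cr=318 sum_balances=0
After txn 2: dr=217 cr=217 sum_balances=0
After txn 3: dr=458 cr=458 sum_balances=0
After txn 4: dr=270 cr=270 sum_balances=0
After txn 5: dr=494 cr=494 sum_balances=0
After txn 6: dr=464 cr=464 sum_balances=0
After txn 7: dr=493 cr=493 sum_balances=0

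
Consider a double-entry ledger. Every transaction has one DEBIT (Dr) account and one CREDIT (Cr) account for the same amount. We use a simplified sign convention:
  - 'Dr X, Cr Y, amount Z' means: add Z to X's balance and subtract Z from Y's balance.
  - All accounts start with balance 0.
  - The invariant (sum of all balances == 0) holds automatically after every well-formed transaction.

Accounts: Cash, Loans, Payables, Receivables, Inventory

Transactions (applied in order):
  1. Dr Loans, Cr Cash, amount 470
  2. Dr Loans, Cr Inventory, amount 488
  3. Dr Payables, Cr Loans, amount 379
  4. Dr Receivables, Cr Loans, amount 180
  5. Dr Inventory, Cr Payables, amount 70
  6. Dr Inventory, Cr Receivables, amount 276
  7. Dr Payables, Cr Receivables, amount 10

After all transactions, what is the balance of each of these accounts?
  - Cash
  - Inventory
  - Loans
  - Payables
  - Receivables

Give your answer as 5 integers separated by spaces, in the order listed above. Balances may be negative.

Answer: -470 -142 399 319 -106

Derivation:
After txn 1 (Dr Loans, Cr Cash, amount 470): Cash=-470 Loans=470
After txn 2 (Dr Loans, Cr Inventory, amount 488): Cash=-470 Inventory=-488 Loans=958
After txn 3 (Dr Payables, Cr Loans, amount 379): Cash=-470 Inventory=-488 Loans=579 Payables=379
After txn 4 (Dr Receivables, Cr Loans, amount 180): Cash=-470 Inventory=-488 Loans=399 Payables=379 Receivables=180
After txn 5 (Dr Inventory, Cr Payables, amount 70): Cash=-470 Inventory=-418 Loans=399 Payables=309 Receivables=180
After txn 6 (Dr Inventory, Cr Receivables, amount 276): Cash=-470 Inventory=-142 Loans=399 Payables=309 Receivables=-96
After txn 7 (Dr Payables, Cr Receivables, amount 10): Cash=-470 Inventory=-142 Loans=399 Payables=319 Receivables=-106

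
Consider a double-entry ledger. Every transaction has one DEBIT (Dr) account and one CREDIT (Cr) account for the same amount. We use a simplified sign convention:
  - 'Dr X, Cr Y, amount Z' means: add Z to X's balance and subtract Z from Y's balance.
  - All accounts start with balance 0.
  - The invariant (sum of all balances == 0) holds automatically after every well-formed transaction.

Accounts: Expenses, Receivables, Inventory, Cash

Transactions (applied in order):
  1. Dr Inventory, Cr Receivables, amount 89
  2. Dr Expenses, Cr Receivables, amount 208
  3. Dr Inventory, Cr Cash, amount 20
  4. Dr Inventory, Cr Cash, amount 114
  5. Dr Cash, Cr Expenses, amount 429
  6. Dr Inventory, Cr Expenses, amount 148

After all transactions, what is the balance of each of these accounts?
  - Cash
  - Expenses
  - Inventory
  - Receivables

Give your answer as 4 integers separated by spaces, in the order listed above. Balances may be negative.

Answer: 295 -369 371 -297

Derivation:
After txn 1 (Dr Inventory, Cr Receivables, amount 89): Inventory=89 Receivables=-89
After txn 2 (Dr Expenses, Cr Receivables, amount 208): Expenses=208 Inventory=89 Receivables=-297
After txn 3 (Dr Inventory, Cr Cash, amount 20): Cash=-20 Expenses=208 Inventory=109 Receivables=-297
After txn 4 (Dr Inventory, Cr Cash, amount 114): Cash=-134 Expenses=208 Inventory=223 Receivables=-297
After txn 5 (Dr Cash, Cr Expenses, amount 429): Cash=295 Expenses=-221 Inventory=223 Receivables=-297
After txn 6 (Dr Inventory, Cr Expenses, amount 148): Cash=295 Expenses=-369 Inventory=371 Receivables=-297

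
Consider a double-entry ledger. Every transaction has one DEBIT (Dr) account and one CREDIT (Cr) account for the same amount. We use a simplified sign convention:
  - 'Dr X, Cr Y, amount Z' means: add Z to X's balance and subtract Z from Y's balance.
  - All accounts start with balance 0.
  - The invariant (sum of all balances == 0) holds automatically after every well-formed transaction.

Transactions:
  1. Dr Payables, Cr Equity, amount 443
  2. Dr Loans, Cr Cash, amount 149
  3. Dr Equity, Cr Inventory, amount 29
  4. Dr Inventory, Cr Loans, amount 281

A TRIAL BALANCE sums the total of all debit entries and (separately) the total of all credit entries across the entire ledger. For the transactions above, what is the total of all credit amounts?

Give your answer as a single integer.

Answer: 902

Derivation:
Txn 1: credit+=443
Txn 2: credit+=149
Txn 3: credit+=29
Txn 4: credit+=281
Total credits = 902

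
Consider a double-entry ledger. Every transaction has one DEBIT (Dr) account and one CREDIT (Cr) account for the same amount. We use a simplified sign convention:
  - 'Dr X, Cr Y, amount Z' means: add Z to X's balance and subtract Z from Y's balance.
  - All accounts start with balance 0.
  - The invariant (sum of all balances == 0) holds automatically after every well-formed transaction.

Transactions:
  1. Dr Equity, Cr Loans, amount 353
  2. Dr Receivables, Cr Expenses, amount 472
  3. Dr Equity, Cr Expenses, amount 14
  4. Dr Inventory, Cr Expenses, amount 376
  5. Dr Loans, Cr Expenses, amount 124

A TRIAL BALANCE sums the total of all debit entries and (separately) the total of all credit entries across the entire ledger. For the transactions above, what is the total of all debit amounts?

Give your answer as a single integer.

Answer: 1339

Derivation:
Txn 1: debit+=353
Txn 2: debit+=472
Txn 3: debit+=14
Txn 4: debit+=376
Txn 5: debit+=124
Total debits = 1339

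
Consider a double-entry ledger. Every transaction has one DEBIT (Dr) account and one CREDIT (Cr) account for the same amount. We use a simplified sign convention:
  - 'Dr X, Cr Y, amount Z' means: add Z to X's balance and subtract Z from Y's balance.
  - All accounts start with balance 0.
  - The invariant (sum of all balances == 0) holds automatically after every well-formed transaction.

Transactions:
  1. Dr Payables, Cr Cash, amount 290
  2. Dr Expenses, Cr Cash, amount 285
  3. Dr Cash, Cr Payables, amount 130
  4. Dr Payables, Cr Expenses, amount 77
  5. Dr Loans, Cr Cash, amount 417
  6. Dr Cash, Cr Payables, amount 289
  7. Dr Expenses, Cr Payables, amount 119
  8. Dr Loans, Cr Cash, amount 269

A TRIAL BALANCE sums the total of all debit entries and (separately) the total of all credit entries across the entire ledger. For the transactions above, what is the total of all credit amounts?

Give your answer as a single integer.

Answer: 1876

Derivation:
Txn 1: credit+=290
Txn 2: credit+=285
Txn 3: credit+=130
Txn 4: credit+=77
Txn 5: credit+=417
Txn 6: credit+=289
Txn 7: credit+=119
Txn 8: credit+=269
Total credits = 1876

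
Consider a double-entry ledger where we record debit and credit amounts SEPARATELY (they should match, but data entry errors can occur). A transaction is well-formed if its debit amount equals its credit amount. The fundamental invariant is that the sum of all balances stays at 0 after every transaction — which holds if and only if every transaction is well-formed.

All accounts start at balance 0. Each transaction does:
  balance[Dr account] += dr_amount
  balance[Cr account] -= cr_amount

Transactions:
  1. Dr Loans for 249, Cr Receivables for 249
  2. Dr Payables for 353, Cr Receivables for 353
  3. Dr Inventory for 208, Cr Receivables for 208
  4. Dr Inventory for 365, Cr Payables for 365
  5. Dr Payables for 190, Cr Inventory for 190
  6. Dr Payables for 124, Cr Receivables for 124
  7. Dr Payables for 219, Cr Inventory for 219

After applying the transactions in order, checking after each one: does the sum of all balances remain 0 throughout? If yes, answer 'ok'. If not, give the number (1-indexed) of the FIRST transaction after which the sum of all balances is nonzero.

After txn 1: dr=249 cr=249 sum_balances=0
After txn 2: dr=353 cr=353 sum_balances=0
After txn 3: dr=208 cr=208 sum_balances=0
After txn 4: dr=365 cr=365 sum_balances=0
After txn 5: dr=190 cr=190 sum_balances=0
After txn 6: dr=124 cr=124 sum_balances=0
After txn 7: dr=219 cr=219 sum_balances=0

Answer: ok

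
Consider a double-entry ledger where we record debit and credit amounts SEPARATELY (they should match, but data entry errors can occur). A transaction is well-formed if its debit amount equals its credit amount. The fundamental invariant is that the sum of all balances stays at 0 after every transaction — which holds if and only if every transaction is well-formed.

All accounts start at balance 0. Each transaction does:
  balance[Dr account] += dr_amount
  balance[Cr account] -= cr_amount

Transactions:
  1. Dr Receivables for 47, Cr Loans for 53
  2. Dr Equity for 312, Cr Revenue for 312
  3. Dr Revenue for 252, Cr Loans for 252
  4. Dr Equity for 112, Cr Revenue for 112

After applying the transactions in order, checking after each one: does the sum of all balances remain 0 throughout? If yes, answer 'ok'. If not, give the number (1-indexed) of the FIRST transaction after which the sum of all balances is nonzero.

After txn 1: dr=47 cr=53 sum_balances=-6
After txn 2: dr=312 cr=312 sum_balances=-6
After txn 3: dr=252 cr=252 sum_balances=-6
After txn 4: dr=112 cr=112 sum_balances=-6

Answer: 1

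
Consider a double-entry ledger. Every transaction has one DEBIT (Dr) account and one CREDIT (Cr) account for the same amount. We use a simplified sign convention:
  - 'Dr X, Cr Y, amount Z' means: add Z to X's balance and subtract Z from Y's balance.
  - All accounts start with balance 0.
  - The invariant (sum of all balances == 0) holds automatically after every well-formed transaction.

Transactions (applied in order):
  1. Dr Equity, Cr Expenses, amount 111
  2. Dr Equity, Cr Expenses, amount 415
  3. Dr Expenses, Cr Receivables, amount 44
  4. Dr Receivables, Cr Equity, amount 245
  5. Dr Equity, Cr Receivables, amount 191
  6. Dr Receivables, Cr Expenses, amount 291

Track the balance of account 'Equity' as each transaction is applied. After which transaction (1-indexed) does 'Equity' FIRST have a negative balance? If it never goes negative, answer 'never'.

Answer: never

Derivation:
After txn 1: Equity=111
After txn 2: Equity=526
After txn 3: Equity=526
After txn 4: Equity=281
After txn 5: Equity=472
After txn 6: Equity=472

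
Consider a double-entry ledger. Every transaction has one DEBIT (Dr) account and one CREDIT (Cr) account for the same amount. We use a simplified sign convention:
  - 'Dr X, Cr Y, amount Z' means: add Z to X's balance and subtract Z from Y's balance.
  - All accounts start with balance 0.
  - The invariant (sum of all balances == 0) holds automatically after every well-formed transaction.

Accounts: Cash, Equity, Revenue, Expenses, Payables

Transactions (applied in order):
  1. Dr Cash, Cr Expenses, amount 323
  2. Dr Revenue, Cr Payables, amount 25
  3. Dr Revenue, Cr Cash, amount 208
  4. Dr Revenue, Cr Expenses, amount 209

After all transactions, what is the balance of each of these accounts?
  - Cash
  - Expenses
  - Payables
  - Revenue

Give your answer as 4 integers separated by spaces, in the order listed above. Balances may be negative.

Answer: 115 -532 -25 442

Derivation:
After txn 1 (Dr Cash, Cr Expenses, amount 323): Cash=323 Expenses=-323
After txn 2 (Dr Revenue, Cr Payables, amount 25): Cash=323 Expenses=-323 Payables=-25 Revenue=25
After txn 3 (Dr Revenue, Cr Cash, amount 208): Cash=115 Expenses=-323 Payables=-25 Revenue=233
After txn 4 (Dr Revenue, Cr Expenses, amount 209): Cash=115 Expenses=-532 Payables=-25 Revenue=442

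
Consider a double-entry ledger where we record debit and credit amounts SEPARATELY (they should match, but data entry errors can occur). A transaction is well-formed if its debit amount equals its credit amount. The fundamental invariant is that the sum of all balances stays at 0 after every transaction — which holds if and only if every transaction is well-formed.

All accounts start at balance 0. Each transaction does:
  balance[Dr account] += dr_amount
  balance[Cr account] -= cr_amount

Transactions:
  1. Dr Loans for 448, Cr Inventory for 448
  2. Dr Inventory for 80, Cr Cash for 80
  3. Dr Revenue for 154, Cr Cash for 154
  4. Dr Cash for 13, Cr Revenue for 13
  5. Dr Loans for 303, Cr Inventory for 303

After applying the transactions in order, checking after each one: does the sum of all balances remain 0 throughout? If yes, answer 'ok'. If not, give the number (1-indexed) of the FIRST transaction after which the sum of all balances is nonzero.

Answer: ok

Derivation:
After txn 1: dr=448 cr=448 sum_balances=0
After txn 2: dr=80 cr=80 sum_balances=0
After txn 3: dr=154 cr=154 sum_balances=0
After txn 4: dr=13 cr=13 sum_balances=0
After txn 5: dr=303 cr=303 sum_balances=0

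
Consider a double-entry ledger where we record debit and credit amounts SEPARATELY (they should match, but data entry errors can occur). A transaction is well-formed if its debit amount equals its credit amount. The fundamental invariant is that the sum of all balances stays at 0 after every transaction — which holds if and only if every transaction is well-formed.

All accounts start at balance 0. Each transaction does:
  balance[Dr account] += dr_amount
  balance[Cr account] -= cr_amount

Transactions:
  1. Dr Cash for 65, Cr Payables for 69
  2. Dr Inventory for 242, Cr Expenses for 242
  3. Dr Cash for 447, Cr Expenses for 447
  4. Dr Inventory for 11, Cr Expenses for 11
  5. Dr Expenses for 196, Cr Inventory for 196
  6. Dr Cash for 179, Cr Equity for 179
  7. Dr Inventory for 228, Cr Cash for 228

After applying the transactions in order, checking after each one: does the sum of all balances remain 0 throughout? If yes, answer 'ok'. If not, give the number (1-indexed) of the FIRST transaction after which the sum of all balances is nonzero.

After txn 1: dr=65 cr=69 sum_balances=-4
After txn 2: dr=242 cr=242 sum_balances=-4
After txn 3: dr=447 cr=447 sum_balances=-4
After txn 4: dr=11 cr=11 sum_balances=-4
After txn 5: dr=196 cr=196 sum_balances=-4
After txn 6: dr=179 cr=179 sum_balances=-4
After txn 7: dr=228 cr=228 sum_balances=-4

Answer: 1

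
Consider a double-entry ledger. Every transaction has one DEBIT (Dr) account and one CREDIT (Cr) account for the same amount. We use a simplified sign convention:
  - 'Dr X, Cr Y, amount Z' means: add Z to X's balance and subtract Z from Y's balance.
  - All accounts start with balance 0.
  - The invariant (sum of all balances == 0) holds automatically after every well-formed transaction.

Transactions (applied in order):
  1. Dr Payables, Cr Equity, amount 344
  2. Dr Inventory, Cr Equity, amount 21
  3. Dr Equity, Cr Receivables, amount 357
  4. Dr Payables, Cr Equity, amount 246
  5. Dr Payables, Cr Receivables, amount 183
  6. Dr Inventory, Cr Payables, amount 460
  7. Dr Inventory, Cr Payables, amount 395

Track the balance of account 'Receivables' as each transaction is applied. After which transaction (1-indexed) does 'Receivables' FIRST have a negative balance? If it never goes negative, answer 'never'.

Answer: 3

Derivation:
After txn 1: Receivables=0
After txn 2: Receivables=0
After txn 3: Receivables=-357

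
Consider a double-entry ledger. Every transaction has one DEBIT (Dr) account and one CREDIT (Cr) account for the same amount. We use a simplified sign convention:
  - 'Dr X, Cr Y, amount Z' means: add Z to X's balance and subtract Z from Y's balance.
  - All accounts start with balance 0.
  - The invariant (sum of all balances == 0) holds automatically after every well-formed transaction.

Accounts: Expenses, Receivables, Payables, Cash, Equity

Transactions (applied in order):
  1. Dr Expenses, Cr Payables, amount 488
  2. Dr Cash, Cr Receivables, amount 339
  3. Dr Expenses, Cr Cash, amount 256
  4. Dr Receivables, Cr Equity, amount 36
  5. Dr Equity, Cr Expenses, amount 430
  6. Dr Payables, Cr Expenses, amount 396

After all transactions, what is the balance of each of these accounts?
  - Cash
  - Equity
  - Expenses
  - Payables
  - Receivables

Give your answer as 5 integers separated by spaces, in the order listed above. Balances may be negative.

Answer: 83 394 -82 -92 -303

Derivation:
After txn 1 (Dr Expenses, Cr Payables, amount 488): Expenses=488 Payables=-488
After txn 2 (Dr Cash, Cr Receivables, amount 339): Cash=339 Expenses=488 Payables=-488 Receivables=-339
After txn 3 (Dr Expenses, Cr Cash, amount 256): Cash=83 Expenses=744 Payables=-488 Receivables=-339
After txn 4 (Dr Receivables, Cr Equity, amount 36): Cash=83 Equity=-36 Expenses=744 Payables=-488 Receivables=-303
After txn 5 (Dr Equity, Cr Expenses, amount 430): Cash=83 Equity=394 Expenses=314 Payables=-488 Receivables=-303
After txn 6 (Dr Payables, Cr Expenses, amount 396): Cash=83 Equity=394 Expenses=-82 Payables=-92 Receivables=-303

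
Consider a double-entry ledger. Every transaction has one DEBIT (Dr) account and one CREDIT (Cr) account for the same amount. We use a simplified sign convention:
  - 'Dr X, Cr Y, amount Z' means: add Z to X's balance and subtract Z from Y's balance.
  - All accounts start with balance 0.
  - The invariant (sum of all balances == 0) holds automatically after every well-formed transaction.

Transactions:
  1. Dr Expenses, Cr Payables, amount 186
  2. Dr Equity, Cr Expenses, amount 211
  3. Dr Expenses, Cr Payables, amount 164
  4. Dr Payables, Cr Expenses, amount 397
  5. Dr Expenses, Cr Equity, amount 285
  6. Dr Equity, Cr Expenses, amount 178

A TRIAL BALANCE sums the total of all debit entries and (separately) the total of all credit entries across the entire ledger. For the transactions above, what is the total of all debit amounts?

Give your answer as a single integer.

Txn 1: debit+=186
Txn 2: debit+=211
Txn 3: debit+=164
Txn 4: debit+=397
Txn 5: debit+=285
Txn 6: debit+=178
Total debits = 1421

Answer: 1421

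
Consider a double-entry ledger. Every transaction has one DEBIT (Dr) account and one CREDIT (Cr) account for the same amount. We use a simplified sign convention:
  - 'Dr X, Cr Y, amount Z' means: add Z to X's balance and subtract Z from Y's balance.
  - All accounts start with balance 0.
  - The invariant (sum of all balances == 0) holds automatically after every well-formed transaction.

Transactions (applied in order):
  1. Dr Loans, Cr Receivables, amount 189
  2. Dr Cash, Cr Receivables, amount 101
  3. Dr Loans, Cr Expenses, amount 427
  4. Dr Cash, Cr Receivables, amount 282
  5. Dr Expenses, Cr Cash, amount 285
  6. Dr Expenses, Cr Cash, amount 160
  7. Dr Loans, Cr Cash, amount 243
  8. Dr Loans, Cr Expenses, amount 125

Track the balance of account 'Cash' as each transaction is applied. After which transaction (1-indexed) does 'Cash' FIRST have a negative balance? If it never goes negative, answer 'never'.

Answer: 6

Derivation:
After txn 1: Cash=0
After txn 2: Cash=101
After txn 3: Cash=101
After txn 4: Cash=383
After txn 5: Cash=98
After txn 6: Cash=-62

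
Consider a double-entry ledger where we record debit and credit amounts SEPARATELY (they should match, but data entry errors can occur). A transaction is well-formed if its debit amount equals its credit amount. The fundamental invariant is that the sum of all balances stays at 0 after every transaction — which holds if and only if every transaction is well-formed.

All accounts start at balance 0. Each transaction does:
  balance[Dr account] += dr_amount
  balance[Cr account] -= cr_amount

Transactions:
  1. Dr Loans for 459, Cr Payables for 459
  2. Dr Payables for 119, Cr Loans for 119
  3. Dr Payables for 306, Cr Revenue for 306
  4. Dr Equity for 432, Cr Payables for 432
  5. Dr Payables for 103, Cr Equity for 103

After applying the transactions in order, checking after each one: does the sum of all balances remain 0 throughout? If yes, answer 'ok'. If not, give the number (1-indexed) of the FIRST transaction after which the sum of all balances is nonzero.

Answer: ok

Derivation:
After txn 1: dr=459 cr=459 sum_balances=0
After txn 2: dr=119 cr=119 sum_balances=0
After txn 3: dr=306 cr=306 sum_balances=0
After txn 4: dr=432 cr=432 sum_balances=0
After txn 5: dr=103 cr=103 sum_balances=0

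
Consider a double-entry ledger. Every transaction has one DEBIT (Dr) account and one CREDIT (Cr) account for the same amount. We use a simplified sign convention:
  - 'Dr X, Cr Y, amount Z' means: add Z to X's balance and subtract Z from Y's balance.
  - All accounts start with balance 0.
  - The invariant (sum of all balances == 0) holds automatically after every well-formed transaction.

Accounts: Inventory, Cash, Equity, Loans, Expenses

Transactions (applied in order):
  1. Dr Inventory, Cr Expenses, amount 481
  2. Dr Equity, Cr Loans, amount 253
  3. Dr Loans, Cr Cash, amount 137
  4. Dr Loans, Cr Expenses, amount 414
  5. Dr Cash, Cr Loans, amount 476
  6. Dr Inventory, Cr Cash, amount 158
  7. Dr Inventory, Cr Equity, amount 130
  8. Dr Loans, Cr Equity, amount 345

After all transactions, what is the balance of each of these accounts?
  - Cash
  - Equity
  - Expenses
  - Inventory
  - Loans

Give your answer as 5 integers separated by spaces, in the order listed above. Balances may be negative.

After txn 1 (Dr Inventory, Cr Expenses, amount 481): Expenses=-481 Inventory=481
After txn 2 (Dr Equity, Cr Loans, amount 253): Equity=253 Expenses=-481 Inventory=481 Loans=-253
After txn 3 (Dr Loans, Cr Cash, amount 137): Cash=-137 Equity=253 Expenses=-481 Inventory=481 Loans=-116
After txn 4 (Dr Loans, Cr Expenses, amount 414): Cash=-137 Equity=253 Expenses=-895 Inventory=481 Loans=298
After txn 5 (Dr Cash, Cr Loans, amount 476): Cash=339 Equity=253 Expenses=-895 Inventory=481 Loans=-178
After txn 6 (Dr Inventory, Cr Cash, amount 158): Cash=181 Equity=253 Expenses=-895 Inventory=639 Loans=-178
After txn 7 (Dr Inventory, Cr Equity, amount 130): Cash=181 Equity=123 Expenses=-895 Inventory=769 Loans=-178
After txn 8 (Dr Loans, Cr Equity, amount 345): Cash=181 Equity=-222 Expenses=-895 Inventory=769 Loans=167

Answer: 181 -222 -895 769 167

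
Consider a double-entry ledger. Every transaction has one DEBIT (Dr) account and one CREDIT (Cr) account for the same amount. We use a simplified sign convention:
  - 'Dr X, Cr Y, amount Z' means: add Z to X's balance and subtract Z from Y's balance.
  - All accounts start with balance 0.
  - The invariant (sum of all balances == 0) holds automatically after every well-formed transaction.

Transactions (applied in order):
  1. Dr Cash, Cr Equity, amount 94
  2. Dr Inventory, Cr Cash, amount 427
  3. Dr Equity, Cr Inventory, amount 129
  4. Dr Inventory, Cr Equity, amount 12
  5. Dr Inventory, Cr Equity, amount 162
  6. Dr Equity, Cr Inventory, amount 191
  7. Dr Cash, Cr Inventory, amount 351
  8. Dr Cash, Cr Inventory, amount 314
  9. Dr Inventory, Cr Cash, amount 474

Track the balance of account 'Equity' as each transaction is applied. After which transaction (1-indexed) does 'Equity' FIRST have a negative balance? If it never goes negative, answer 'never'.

After txn 1: Equity=-94

Answer: 1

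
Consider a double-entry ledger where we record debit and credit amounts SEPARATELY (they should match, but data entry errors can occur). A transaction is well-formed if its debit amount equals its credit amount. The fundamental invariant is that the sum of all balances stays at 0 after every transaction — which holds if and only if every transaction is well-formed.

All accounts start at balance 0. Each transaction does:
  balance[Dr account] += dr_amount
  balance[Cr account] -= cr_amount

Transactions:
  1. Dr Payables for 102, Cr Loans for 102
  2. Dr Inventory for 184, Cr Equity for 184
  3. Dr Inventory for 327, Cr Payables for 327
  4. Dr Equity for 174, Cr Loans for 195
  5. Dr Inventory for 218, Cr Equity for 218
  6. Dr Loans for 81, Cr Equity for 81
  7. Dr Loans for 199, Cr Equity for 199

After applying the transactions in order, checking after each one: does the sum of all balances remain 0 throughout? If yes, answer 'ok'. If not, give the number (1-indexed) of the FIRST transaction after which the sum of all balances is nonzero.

After txn 1: dr=102 cr=102 sum_balances=0
After txn 2: dr=184 cr=184 sum_balances=0
After txn 3: dr=327 cr=327 sum_balances=0
After txn 4: dr=174 cr=195 sum_balances=-21
After txn 5: dr=218 cr=218 sum_balances=-21
After txn 6: dr=81 cr=81 sum_balances=-21
After txn 7: dr=199 cr=199 sum_balances=-21

Answer: 4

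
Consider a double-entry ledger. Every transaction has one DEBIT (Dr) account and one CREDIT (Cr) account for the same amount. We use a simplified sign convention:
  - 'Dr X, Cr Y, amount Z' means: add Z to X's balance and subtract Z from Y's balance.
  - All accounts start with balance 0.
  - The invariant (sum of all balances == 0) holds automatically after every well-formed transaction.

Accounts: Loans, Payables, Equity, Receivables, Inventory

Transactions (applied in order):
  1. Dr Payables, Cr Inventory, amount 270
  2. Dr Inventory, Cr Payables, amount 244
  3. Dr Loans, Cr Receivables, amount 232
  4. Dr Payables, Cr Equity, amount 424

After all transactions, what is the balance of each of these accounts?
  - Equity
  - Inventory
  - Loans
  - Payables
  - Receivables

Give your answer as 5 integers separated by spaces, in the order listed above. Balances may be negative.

Answer: -424 -26 232 450 -232

Derivation:
After txn 1 (Dr Payables, Cr Inventory, amount 270): Inventory=-270 Payables=270
After txn 2 (Dr Inventory, Cr Payables, amount 244): Inventory=-26 Payables=26
After txn 3 (Dr Loans, Cr Receivables, amount 232): Inventory=-26 Loans=232 Payables=26 Receivables=-232
After txn 4 (Dr Payables, Cr Equity, amount 424): Equity=-424 Inventory=-26 Loans=232 Payables=450 Receivables=-232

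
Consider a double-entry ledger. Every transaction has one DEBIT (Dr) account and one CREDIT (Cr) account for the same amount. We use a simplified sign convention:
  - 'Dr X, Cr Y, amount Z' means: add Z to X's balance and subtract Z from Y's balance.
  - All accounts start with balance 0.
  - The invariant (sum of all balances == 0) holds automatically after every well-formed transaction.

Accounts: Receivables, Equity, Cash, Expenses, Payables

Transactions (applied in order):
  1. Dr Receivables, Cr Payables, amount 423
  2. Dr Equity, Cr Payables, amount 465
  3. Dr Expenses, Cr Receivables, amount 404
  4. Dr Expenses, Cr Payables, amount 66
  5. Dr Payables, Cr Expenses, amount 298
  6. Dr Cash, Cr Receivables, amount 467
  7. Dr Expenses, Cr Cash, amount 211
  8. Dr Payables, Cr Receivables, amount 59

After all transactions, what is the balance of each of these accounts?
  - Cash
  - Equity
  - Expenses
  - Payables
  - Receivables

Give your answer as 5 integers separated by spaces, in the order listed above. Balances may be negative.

Answer: 256 465 383 -597 -507

Derivation:
After txn 1 (Dr Receivables, Cr Payables, amount 423): Payables=-423 Receivables=423
After txn 2 (Dr Equity, Cr Payables, amount 465): Equity=465 Payables=-888 Receivables=423
After txn 3 (Dr Expenses, Cr Receivables, amount 404): Equity=465 Expenses=404 Payables=-888 Receivables=19
After txn 4 (Dr Expenses, Cr Payables, amount 66): Equity=465 Expenses=470 Payables=-954 Receivables=19
After txn 5 (Dr Payables, Cr Expenses, amount 298): Equity=465 Expenses=172 Payables=-656 Receivables=19
After txn 6 (Dr Cash, Cr Receivables, amount 467): Cash=467 Equity=465 Expenses=172 Payables=-656 Receivables=-448
After txn 7 (Dr Expenses, Cr Cash, amount 211): Cash=256 Equity=465 Expenses=383 Payables=-656 Receivables=-448
After txn 8 (Dr Payables, Cr Receivables, amount 59): Cash=256 Equity=465 Expenses=383 Payables=-597 Receivables=-507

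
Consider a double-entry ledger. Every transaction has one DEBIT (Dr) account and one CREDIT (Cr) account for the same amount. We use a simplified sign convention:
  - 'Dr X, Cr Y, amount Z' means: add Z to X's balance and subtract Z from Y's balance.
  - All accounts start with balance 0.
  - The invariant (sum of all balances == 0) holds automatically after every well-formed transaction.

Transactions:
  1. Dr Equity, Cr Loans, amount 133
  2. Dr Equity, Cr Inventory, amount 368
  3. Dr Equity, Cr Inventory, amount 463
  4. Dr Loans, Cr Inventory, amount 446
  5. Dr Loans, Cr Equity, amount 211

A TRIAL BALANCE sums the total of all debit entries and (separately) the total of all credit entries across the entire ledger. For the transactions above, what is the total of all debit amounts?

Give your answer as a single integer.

Txn 1: debit+=133
Txn 2: debit+=368
Txn 3: debit+=463
Txn 4: debit+=446
Txn 5: debit+=211
Total debits = 1621

Answer: 1621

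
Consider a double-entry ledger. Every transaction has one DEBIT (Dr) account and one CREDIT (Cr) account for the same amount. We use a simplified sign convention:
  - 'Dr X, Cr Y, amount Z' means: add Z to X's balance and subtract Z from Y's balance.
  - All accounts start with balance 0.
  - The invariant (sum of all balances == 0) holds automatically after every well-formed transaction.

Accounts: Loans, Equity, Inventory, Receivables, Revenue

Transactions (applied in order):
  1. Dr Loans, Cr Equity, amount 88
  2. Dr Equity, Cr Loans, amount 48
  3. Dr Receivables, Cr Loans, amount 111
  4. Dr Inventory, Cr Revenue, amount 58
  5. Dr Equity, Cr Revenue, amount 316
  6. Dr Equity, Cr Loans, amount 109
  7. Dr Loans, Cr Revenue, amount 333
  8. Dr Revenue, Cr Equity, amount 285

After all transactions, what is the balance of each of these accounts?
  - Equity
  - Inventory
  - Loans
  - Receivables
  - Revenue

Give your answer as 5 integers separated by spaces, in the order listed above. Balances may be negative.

Answer: 100 58 153 111 -422

Derivation:
After txn 1 (Dr Loans, Cr Equity, amount 88): Equity=-88 Loans=88
After txn 2 (Dr Equity, Cr Loans, amount 48): Equity=-40 Loans=40
After txn 3 (Dr Receivables, Cr Loans, amount 111): Equity=-40 Loans=-71 Receivables=111
After txn 4 (Dr Inventory, Cr Revenue, amount 58): Equity=-40 Inventory=58 Loans=-71 Receivables=111 Revenue=-58
After txn 5 (Dr Equity, Cr Revenue, amount 316): Equity=276 Inventory=58 Loans=-71 Receivables=111 Revenue=-374
After txn 6 (Dr Equity, Cr Loans, amount 109): Equity=385 Inventory=58 Loans=-180 Receivables=111 Revenue=-374
After txn 7 (Dr Loans, Cr Revenue, amount 333): Equity=385 Inventory=58 Loans=153 Receivables=111 Revenue=-707
After txn 8 (Dr Revenue, Cr Equity, amount 285): Equity=100 Inventory=58 Loans=153 Receivables=111 Revenue=-422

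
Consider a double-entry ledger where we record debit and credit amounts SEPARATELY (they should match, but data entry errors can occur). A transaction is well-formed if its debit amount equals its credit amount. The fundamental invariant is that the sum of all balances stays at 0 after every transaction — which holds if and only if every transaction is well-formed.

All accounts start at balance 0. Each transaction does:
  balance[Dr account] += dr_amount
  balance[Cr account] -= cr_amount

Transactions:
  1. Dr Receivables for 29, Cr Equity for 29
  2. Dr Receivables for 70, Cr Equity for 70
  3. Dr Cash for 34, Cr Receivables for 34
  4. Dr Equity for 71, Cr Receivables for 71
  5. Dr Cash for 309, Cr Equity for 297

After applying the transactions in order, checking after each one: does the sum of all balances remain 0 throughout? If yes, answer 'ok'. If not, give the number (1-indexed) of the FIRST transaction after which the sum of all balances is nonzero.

After txn 1: dr=29 cr=29 sum_balances=0
After txn 2: dr=70 cr=70 sum_balances=0
After txn 3: dr=34 cr=34 sum_balances=0
After txn 4: dr=71 cr=71 sum_balances=0
After txn 5: dr=309 cr=297 sum_balances=12

Answer: 5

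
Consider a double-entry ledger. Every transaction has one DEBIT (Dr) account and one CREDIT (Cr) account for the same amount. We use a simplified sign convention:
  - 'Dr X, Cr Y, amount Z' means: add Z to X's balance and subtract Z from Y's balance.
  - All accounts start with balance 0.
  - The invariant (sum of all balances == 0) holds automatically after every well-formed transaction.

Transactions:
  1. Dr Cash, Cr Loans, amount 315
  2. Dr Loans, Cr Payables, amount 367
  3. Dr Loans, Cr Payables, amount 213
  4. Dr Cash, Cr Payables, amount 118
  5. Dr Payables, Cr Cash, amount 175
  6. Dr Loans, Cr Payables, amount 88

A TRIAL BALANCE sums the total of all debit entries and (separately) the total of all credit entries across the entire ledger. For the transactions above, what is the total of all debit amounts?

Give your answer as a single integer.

Answer: 1276

Derivation:
Txn 1: debit+=315
Txn 2: debit+=367
Txn 3: debit+=213
Txn 4: debit+=118
Txn 5: debit+=175
Txn 6: debit+=88
Total debits = 1276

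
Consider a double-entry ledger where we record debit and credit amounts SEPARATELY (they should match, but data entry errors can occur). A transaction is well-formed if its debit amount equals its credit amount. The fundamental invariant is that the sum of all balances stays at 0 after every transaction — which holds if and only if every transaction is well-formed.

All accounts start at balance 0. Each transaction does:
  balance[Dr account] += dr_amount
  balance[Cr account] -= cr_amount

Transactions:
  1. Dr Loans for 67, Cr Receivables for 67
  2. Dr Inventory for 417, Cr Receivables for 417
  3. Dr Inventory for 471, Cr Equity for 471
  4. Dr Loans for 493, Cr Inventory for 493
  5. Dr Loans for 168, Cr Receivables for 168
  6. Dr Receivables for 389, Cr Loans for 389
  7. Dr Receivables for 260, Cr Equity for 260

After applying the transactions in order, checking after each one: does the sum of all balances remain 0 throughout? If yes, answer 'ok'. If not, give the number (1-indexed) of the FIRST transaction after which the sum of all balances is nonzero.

Answer: ok

Derivation:
After txn 1: dr=67 cr=67 sum_balances=0
After txn 2: dr=417 cr=417 sum_balances=0
After txn 3: dr=471 cr=471 sum_balances=0
After txn 4: dr=493 cr=493 sum_balances=0
After txn 5: dr=168 cr=168 sum_balances=0
After txn 6: dr=389 cr=389 sum_balances=0
After txn 7: dr=260 cr=260 sum_balances=0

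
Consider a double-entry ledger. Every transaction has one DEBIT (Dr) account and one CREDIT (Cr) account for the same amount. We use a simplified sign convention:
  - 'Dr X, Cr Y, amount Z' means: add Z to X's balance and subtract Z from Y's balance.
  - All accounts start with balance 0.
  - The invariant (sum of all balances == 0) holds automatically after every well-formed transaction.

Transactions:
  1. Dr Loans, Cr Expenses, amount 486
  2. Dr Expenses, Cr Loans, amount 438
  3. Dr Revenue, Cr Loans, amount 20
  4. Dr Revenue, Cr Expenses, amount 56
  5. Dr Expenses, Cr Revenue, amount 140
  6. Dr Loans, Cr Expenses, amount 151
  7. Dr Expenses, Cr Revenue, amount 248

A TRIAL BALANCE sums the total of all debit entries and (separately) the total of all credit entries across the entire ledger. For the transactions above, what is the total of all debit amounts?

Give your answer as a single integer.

Answer: 1539

Derivation:
Txn 1: debit+=486
Txn 2: debit+=438
Txn 3: debit+=20
Txn 4: debit+=56
Txn 5: debit+=140
Txn 6: debit+=151
Txn 7: debit+=248
Total debits = 1539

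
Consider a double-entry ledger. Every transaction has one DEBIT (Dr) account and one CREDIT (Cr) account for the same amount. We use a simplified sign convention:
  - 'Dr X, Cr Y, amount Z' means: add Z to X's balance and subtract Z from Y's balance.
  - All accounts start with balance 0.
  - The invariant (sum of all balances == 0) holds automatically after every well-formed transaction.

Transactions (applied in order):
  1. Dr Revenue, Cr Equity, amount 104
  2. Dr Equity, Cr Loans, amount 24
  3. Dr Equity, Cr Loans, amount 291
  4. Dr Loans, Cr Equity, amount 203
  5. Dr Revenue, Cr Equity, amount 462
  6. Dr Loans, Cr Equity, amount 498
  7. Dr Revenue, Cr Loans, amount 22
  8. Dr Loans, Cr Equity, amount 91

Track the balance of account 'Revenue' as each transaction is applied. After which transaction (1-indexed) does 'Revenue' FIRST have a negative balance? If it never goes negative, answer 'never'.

After txn 1: Revenue=104
After txn 2: Revenue=104
After txn 3: Revenue=104
After txn 4: Revenue=104
After txn 5: Revenue=566
After txn 6: Revenue=566
After txn 7: Revenue=588
After txn 8: Revenue=588

Answer: never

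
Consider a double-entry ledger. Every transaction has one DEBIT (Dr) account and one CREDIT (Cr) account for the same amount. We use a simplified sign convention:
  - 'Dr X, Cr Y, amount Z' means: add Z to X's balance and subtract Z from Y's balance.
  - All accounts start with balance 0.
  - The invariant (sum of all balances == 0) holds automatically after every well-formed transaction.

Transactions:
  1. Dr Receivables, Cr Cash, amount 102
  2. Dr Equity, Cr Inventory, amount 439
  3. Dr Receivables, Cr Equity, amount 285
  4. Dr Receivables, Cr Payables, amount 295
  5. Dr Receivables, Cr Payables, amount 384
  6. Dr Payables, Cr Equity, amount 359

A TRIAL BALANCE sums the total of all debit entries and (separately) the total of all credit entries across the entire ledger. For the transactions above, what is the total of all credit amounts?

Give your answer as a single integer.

Answer: 1864

Derivation:
Txn 1: credit+=102
Txn 2: credit+=439
Txn 3: credit+=285
Txn 4: credit+=295
Txn 5: credit+=384
Txn 6: credit+=359
Total credits = 1864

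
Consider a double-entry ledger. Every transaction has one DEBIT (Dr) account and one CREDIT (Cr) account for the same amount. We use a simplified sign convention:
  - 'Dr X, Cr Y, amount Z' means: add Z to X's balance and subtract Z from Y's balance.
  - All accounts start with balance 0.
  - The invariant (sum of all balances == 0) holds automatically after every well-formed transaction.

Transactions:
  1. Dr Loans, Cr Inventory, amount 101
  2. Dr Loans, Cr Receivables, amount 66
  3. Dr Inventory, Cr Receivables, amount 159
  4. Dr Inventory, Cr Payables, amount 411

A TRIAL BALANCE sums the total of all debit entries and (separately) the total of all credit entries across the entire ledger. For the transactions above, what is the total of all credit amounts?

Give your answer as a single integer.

Txn 1: credit+=101
Txn 2: credit+=66
Txn 3: credit+=159
Txn 4: credit+=411
Total credits = 737

Answer: 737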